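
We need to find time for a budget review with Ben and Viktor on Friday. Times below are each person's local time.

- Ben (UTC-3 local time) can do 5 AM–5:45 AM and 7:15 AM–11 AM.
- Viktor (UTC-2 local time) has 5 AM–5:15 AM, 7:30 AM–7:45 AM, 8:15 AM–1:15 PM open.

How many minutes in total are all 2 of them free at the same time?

225

Ben in UTC: 08:00-08:45, 10:15-14:00 (add 3h to convert from UTC-3).
Viktor in UTC: 07:00-07:15, 09:30-09:45, 10:15-15:15 (add 2h to convert from UTC-2).
Ben ∩ Viktor: 10:15-14:00.
That's a single block of 225 minutes.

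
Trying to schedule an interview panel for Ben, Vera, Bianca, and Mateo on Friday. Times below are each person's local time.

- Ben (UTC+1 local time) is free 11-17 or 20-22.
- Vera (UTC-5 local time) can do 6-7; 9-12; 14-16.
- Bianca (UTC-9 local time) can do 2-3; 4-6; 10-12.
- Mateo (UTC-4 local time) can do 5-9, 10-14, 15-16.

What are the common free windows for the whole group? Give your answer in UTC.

Ben in UTC: 10:00-16:00, 19:00-21:00 (subtract 1h to convert from UTC+1).
Vera in UTC: 11:00-12:00, 14:00-17:00, 19:00-21:00 (add 5h to convert from UTC-5).
Bianca in UTC: 11:00-12:00, 13:00-15:00, 19:00-21:00 (add 9h to convert from UTC-9).
Mateo in UTC: 09:00-13:00, 14:00-18:00, 19:00-20:00 (add 4h to convert from UTC-4).
Ben ∩ Vera: 11:00-12:00, 14:00-16:00, 19:00-21:00.
Ben ∩ Vera ∩ Bianca: 11:00-12:00, 14:00-15:00, 19:00-21:00.
Ben ∩ Vera ∩ Bianca ∩ Mateo: 11:00-12:00, 14:00-15:00, 19:00-20:00.

11:00-12:00, 14:00-15:00, 19:00-20:00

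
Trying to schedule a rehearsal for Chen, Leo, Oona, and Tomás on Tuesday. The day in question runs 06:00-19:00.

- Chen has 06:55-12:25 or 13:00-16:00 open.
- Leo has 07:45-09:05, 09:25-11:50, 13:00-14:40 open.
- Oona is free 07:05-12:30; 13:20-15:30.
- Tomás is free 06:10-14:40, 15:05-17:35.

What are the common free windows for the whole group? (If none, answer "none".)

Chen ∩ Leo: 07:45-09:05, 09:25-11:50, 13:00-14:40.
Chen ∩ Leo ∩ Oona: 07:45-09:05, 09:25-11:50, 13:20-14:40.
Chen ∩ Leo ∩ Oona ∩ Tomás: 07:45-09:05, 09:25-11:50, 13:20-14:40.

07:45-09:05, 09:25-11:50, 13:20-14:40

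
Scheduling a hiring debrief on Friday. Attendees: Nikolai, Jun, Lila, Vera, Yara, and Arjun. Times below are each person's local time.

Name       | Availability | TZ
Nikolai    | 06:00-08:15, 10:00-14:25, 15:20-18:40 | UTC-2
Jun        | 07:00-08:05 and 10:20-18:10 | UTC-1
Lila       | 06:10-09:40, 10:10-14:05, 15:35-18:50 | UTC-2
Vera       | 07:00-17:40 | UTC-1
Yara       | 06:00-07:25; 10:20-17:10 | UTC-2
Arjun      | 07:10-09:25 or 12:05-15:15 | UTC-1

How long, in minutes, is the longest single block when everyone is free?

Nikolai in UTC: 08:00-10:15, 12:00-16:25, 17:20-20:40 (add 2h to convert from UTC-2).
Jun in UTC: 08:00-09:05, 11:20-19:10 (add 1h to convert from UTC-1).
Lila in UTC: 08:10-11:40, 12:10-16:05, 17:35-20:50 (add 2h to convert from UTC-2).
Vera in UTC: 08:00-18:40 (add 1h to convert from UTC-1).
Yara in UTC: 08:00-09:25, 12:20-19:10 (add 2h to convert from UTC-2).
Arjun in UTC: 08:10-10:25, 13:05-16:15 (add 1h to convert from UTC-1).
Nikolai ∩ Jun: 08:00-09:05, 12:00-16:25, 17:20-19:10.
Nikolai ∩ Jun ∩ Lila: 08:10-09:05, 12:10-16:05, 17:35-19:10.
Nikolai ∩ Jun ∩ Lila ∩ Vera: 08:10-09:05, 12:10-16:05, 17:35-18:40.
Nikolai ∩ Jun ∩ Lila ∩ Vera ∩ Yara: 08:10-09:05, 12:20-16:05, 17:35-18:40.
Nikolai ∩ Jun ∩ Lila ∩ Vera ∩ Yara ∩ Arjun: 08:10-09:05, 13:05-16:05.
The longest is 13:05-16:05 at 180 minutes.

180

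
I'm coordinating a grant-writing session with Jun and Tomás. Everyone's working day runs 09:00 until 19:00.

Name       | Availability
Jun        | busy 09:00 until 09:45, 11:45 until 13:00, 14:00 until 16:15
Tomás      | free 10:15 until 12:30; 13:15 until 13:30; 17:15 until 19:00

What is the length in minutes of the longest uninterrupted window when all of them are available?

Jun free: 09:45-11:45, 13:00-14:00, 16:15-19:00 (invert busy blocks within the working day).
Tomás free: 10:15-12:30, 13:15-13:30, 17:15-19:00.
Jun ∩ Tomás: 10:15-11:45, 13:15-13:30, 17:15-19:00.
So the common availability across everyone is 10:15-11:45, 13:15-13:30, 17:15-19:00.
The longest is 17:15-19:00 at 105 minutes.

105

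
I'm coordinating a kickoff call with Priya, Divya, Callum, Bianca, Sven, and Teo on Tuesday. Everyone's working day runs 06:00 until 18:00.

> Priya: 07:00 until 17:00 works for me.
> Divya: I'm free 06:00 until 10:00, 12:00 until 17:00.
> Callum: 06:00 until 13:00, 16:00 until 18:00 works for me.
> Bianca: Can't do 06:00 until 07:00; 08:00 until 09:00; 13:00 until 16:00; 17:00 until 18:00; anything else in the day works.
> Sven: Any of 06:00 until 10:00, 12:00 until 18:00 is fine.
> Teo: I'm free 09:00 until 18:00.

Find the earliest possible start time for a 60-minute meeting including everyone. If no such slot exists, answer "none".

Priya free: 07:00-17:00.
Divya free: 06:00-10:00, 12:00-17:00.
Callum free: 06:00-13:00, 16:00-18:00.
Bianca free: 07:00-08:00, 09:00-13:00, 16:00-17:00 (invert busy blocks within the working day).
Sven free: 06:00-10:00, 12:00-18:00.
Teo free: 09:00-18:00.
Priya ∩ Divya: 07:00-10:00, 12:00-17:00.
Priya ∩ Divya ∩ Callum: 07:00-10:00, 12:00-13:00, 16:00-17:00.
Priya ∩ Divya ∩ Callum ∩ Bianca: 07:00-08:00, 09:00-10:00, 12:00-13:00, 16:00-17:00.
Priya ∩ Divya ∩ Callum ∩ Bianca ∩ Sven: 07:00-08:00, 09:00-10:00, 12:00-13:00, 16:00-17:00.
Priya ∩ Divya ∩ Callum ∩ Bianca ∩ Sven ∩ Teo: 09:00-10:00, 12:00-13:00, 16:00-17:00.
The first common window of at least 60 minutes is 09:00-10:00, so the earliest start is 09:00.

09:00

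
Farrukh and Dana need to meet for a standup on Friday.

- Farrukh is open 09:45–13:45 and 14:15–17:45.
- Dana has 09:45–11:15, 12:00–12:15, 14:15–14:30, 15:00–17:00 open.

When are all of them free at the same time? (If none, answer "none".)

Farrukh ∩ Dana: 09:45-11:15, 12:00-12:15, 14:15-14:30, 15:00-17:00.

09:45-11:15, 12:00-12:15, 14:15-14:30, 15:00-17:00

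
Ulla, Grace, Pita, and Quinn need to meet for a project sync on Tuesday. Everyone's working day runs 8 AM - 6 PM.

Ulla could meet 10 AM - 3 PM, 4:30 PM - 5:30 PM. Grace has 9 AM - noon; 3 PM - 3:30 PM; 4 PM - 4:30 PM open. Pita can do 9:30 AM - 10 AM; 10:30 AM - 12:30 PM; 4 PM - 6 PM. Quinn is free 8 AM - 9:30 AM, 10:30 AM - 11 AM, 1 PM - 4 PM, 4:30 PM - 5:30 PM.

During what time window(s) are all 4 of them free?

Ulla ∩ Grace: 10:00-12:00.
Ulla ∩ Grace ∩ Pita: 10:30-12:00.
Ulla ∩ Grace ∩ Pita ∩ Quinn: 10:30-11:00.
So the common availability across everyone is 10:30-11:00.

10:30-11:00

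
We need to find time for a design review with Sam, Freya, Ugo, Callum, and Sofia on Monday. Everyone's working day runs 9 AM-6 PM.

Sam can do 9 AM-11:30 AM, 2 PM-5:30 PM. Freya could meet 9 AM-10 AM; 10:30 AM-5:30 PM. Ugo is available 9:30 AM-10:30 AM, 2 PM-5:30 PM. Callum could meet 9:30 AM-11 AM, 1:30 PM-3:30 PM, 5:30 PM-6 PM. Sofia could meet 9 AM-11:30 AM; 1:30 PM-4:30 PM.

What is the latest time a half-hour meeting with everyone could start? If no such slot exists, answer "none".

Sam ∩ Freya: 09:00-10:00, 10:30-11:30, 14:00-17:30.
Sam ∩ Freya ∩ Ugo: 09:30-10:00, 14:00-17:30.
Sam ∩ Freya ∩ Ugo ∩ Callum: 09:30-10:00, 14:00-15:30.
Sam ∩ Freya ∩ Ugo ∩ Callum ∩ Sofia: 09:30-10:00, 14:00-15:30.
The last common window of at least 30 minutes is 14:00-15:30; a 30-minute meeting can start as late as 15:00 and still end by 15:30.

15:00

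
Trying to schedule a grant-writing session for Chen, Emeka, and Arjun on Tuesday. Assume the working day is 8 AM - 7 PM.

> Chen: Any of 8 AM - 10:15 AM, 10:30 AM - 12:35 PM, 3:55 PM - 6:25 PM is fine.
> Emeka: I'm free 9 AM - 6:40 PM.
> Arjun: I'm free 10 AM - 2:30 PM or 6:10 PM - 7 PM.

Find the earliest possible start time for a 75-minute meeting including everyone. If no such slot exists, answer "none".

10:30

Chen ∩ Emeka: 09:00-10:15, 10:30-12:35, 15:55-18:25.
Chen ∩ Emeka ∩ Arjun: 10:00-10:15, 10:30-12:35, 18:10-18:25.
Those are the intersection windows.
The first common window of at least 75 minutes is 10:30-12:35, so the earliest start is 10:30.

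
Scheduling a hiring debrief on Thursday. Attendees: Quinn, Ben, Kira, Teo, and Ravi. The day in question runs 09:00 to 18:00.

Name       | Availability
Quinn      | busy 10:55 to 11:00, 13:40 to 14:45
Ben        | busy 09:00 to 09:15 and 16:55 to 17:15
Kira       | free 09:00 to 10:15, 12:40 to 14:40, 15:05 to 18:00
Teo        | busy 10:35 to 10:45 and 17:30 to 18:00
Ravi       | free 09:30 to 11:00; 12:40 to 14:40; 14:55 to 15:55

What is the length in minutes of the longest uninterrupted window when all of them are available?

60

Quinn free: 09:00-10:55, 11:00-13:40, 14:45-18:00 (invert busy blocks within the working day).
Ben free: 09:15-16:55, 17:15-18:00 (invert busy blocks within the working day).
Kira free: 09:00-10:15, 12:40-14:40, 15:05-18:00.
Teo free: 09:00-10:35, 10:45-17:30 (invert busy blocks within the working day).
Ravi free: 09:30-11:00, 12:40-14:40, 14:55-15:55.
Quinn ∩ Ben: 09:15-10:55, 11:00-13:40, 14:45-16:55, 17:15-18:00.
Quinn ∩ Ben ∩ Kira: 09:15-10:15, 12:40-13:40, 15:05-16:55, 17:15-18:00.
Quinn ∩ Ben ∩ Kira ∩ Teo: 09:15-10:15, 12:40-13:40, 15:05-16:55, 17:15-17:30.
Quinn ∩ Ben ∩ Kira ∩ Teo ∩ Ravi: 09:30-10:15, 12:40-13:40, 15:05-15:55.
The longest is 12:40-13:40 at 60 minutes.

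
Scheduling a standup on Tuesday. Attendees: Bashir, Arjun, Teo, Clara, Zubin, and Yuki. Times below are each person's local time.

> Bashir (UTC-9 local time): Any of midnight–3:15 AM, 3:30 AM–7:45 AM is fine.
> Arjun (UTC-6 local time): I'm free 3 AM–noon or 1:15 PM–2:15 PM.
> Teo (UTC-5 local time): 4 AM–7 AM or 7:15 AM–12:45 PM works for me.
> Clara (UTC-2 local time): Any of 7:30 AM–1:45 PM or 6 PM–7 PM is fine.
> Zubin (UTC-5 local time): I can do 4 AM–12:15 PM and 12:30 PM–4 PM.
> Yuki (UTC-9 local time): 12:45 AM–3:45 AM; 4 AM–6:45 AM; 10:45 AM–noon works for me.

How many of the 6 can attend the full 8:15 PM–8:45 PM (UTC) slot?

Bashir in UTC: 09:00-12:15, 12:30-16:45 (add 9h to convert from UTC-9).
Arjun in UTC: 09:00-18:00, 19:15-20:15 (add 6h to convert from UTC-6).
Teo in UTC: 09:00-12:00, 12:15-17:45 (add 5h to convert from UTC-5).
Clara in UTC: 09:30-15:45, 20:00-21:00 (add 2h to convert from UTC-2).
Zubin in UTC: 09:00-17:15, 17:30-21:00 (add 5h to convert from UTC-5).
Yuki in UTC: 09:45-12:45, 13:00-15:45, 19:45-21:00 (add 9h to convert from UTC-9).
Clara, Zubin, and Yuki can make the full 20:15-20:45 slot — that's 3.

3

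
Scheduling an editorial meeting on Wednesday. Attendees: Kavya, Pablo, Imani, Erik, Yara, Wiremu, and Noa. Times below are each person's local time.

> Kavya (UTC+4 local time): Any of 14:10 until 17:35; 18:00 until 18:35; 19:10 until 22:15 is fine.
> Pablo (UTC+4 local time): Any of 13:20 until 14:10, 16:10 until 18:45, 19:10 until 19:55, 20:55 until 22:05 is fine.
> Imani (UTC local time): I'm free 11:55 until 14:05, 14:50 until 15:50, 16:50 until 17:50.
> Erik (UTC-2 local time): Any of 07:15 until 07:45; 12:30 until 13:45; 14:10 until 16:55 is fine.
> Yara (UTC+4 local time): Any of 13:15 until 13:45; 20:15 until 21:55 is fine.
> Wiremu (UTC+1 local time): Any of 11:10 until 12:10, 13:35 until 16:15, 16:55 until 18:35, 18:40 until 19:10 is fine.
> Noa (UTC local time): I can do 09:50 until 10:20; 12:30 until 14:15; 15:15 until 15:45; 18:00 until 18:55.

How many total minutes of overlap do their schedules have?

0

Kavya in UTC: 10:10-13:35, 14:00-14:35, 15:10-18:15 (subtract 4h to convert from UTC+4).
Pablo in UTC: 09:20-10:10, 12:10-14:45, 15:10-15:55, 16:55-18:05 (subtract 4h to convert from UTC+4).
Imani in UTC: 11:55-14:05, 14:50-15:50, 16:50-17:50.
Erik in UTC: 09:15-09:45, 14:30-15:45, 16:10-18:55 (add 2h to convert from UTC-2).
Yara in UTC: 09:15-09:45, 16:15-17:55 (subtract 4h to convert from UTC+4).
Wiremu in UTC: 10:10-11:10, 12:35-15:15, 15:55-17:35, 17:40-18:10 (subtract 1h to convert from UTC+1).
Noa in UTC: 09:50-10:20, 12:30-14:15, 15:15-15:45, 18:00-18:55.
Kavya ∩ Pablo: 12:10-13:35, 14:00-14:35, 15:10-15:55, 16:55-18:05.
Kavya ∩ Pablo ∩ Imani: 12:10-13:35, 14:00-14:05, 15:10-15:50, 16:55-17:50.
Kavya ∩ Pablo ∩ Imani ∩ Erik: 15:10-15:45, 16:55-17:50.
Kavya ∩ Pablo ∩ Imani ∩ Erik ∩ Yara: 16:55-17:50.
Kavya ∩ Pablo ∩ Imani ∩ Erik ∩ Yara ∩ Wiremu: 16:55-17:35, 17:40-17:50.
Kavya ∩ Pablo ∩ Imani ∩ Erik ∩ Yara ∩ Wiremu ∩ Noa: ∅.
There is no time when everyone is free.
There is no common window, so the total is 0 minutes.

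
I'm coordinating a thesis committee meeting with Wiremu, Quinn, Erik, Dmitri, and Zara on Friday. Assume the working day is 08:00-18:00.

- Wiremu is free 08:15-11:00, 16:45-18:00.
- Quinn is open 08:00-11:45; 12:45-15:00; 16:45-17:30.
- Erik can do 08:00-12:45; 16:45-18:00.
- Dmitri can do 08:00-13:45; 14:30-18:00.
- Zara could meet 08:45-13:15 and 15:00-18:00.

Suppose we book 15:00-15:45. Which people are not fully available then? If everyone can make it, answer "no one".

Erik, Quinn, Wiremu

Wiremu: not fully free for 15:00-15:45. Quinn: not fully free for 15:00-15:45. Erik: not fully free for 15:00-15:45. Dmitri: free for 15:00-15:45. Zara: free for 15:00-15:45.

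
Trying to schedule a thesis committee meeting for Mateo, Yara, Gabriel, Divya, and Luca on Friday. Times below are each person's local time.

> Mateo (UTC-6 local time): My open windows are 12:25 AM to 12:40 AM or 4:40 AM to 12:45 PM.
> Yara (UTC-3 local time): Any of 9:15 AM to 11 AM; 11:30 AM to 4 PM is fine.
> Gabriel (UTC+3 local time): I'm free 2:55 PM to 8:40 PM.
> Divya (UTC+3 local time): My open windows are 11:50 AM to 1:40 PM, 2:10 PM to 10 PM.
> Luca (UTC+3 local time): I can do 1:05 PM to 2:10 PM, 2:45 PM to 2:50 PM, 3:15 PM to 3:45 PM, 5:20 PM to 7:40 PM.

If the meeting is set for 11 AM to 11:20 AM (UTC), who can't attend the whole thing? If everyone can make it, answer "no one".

Divya, Gabriel, Luca, Yara

Mateo in UTC: 06:25-06:40, 10:40-18:45 (add 6h to convert from UTC-6).
Yara in UTC: 12:15-14:00, 14:30-19:00 (add 3h to convert from UTC-3).
Gabriel in UTC: 11:55-17:40 (subtract 3h to convert from UTC+3).
Divya in UTC: 08:50-10:40, 11:10-19:00 (subtract 3h to convert from UTC+3).
Luca in UTC: 10:05-11:10, 11:45-11:50, 12:15-12:45, 14:20-16:40 (subtract 3h to convert from UTC+3).
Mateo: free for 11:00-11:20. Yara: not fully free for 11:00-11:20. Gabriel: not fully free for 11:00-11:20. Divya: not fully free for 11:00-11:20. Luca: not fully free for 11:00-11:20.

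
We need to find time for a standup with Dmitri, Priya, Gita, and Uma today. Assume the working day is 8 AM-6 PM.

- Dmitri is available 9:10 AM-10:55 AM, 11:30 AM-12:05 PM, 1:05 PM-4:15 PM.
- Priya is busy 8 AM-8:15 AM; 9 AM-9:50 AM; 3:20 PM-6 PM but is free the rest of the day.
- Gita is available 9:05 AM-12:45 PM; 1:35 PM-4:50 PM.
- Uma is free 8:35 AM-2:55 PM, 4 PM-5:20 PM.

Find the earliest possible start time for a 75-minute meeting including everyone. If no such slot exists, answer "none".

Dmitri free: 09:10-10:55, 11:30-12:05, 13:05-16:15.
Priya free: 08:15-09:00, 09:50-15:20 (invert busy blocks within the working day).
Gita free: 09:05-12:45, 13:35-16:50.
Uma free: 08:35-14:55, 16:00-17:20.
Dmitri ∩ Priya: 09:50-10:55, 11:30-12:05, 13:05-15:20.
Dmitri ∩ Priya ∩ Gita: 09:50-10:55, 11:30-12:05, 13:35-15:20.
Dmitri ∩ Priya ∩ Gita ∩ Uma: 09:50-10:55, 11:30-12:05, 13:35-14:55.
The first common window of at least 75 minutes is 13:35-14:55, so the earliest start is 13:35.

13:35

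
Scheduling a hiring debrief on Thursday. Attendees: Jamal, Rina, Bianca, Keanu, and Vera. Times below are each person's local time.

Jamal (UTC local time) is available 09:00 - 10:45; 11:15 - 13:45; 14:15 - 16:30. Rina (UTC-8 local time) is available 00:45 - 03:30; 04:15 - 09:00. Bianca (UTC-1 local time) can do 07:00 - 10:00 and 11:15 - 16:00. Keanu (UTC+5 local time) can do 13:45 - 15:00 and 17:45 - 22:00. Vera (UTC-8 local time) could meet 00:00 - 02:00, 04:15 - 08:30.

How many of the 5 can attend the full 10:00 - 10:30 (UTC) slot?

3

Jamal in UTC: 09:00-10:45, 11:15-13:45, 14:15-16:30.
Rina in UTC: 08:45-11:30, 12:15-17:00 (add 8h to convert from UTC-8).
Bianca in UTC: 08:00-11:00, 12:15-17:00 (add 1h to convert from UTC-1).
Keanu in UTC: 08:45-10:00, 12:45-17:00 (subtract 5h to convert from UTC+5).
Vera in UTC: 08:00-10:00, 12:15-16:30 (add 8h to convert from UTC-8).
Jamal, Rina, and Bianca can make the full 10:00-10:30 slot — that's 3.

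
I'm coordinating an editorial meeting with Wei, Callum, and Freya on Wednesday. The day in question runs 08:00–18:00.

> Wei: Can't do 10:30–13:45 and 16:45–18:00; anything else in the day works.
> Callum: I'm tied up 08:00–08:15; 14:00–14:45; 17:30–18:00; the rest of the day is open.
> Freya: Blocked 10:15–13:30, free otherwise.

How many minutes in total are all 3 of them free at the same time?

Wei free: 08:00-10:30, 13:45-16:45 (invert busy blocks within the working day).
Callum free: 08:15-14:00, 14:45-17:30 (invert busy blocks within the working day).
Freya free: 08:00-10:15, 13:30-18:00 (invert busy blocks within the working day).
Wei ∩ Callum: 08:15-10:30, 13:45-14:00, 14:45-16:45.
Wei ∩ Callum ∩ Freya: 08:15-10:15, 13:45-14:00, 14:45-16:45.
Summing the common windows: 120 + 15 + 120 = 255 minutes.

255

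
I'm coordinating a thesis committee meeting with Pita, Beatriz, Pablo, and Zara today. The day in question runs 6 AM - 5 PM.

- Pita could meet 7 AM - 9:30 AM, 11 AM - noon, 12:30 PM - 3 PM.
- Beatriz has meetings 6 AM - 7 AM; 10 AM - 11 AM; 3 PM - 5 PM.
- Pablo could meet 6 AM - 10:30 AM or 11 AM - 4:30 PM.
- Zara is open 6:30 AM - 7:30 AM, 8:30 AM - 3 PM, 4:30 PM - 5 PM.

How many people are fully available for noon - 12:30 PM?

Pita free: 07:00-09:30, 11:00-12:00, 12:30-15:00.
Beatriz free: 07:00-10:00, 11:00-15:00 (invert busy blocks within the working day).
Pablo free: 06:00-10:30, 11:00-16:30.
Zara free: 06:30-07:30, 08:30-15:00, 16:30-17:00.
Beatriz, Pablo, and Zara can make the full 12:00-12:30 slot — that's 3.

3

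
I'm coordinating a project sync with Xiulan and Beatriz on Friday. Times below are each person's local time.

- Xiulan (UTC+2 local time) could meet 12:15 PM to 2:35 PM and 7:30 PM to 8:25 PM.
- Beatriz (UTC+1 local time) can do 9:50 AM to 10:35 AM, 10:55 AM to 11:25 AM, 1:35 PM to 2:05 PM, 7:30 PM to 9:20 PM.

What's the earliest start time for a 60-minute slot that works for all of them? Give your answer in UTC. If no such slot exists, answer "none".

none

Xiulan in UTC: 10:15-12:35, 17:30-18:25 (subtract 2h to convert from UTC+2).
Beatriz in UTC: 08:50-09:35, 09:55-10:25, 12:35-13:05, 18:30-20:20 (subtract 1h to convert from UTC+1).
Xiulan ∩ Beatriz: 10:15-10:25.
So the common availability across everyone is 10:15-10:25.
No common window is at least 60 minutes long.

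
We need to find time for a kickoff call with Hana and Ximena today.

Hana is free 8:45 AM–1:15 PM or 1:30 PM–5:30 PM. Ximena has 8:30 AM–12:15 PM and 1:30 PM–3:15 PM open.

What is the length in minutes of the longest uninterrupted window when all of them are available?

210

Hana ∩ Ximena: 08:45-12:15, 13:30-15:15.
Those are the intersection windows.
The longest is 08:45-12:15 at 210 minutes.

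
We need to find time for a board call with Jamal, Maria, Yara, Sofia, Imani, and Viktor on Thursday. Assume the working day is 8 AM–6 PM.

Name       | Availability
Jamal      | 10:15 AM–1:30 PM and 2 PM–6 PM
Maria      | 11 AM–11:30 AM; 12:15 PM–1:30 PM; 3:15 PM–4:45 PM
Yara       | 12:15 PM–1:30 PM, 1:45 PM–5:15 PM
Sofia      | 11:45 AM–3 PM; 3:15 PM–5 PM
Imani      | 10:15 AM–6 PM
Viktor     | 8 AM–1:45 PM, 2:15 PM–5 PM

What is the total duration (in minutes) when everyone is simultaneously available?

Jamal ∩ Maria: 11:00-11:30, 12:15-13:30, 15:15-16:45.
Jamal ∩ Maria ∩ Yara: 12:15-13:30, 15:15-16:45.
Jamal ∩ Maria ∩ Yara ∩ Sofia: 12:15-13:30, 15:15-16:45.
Jamal ∩ Maria ∩ Yara ∩ Sofia ∩ Imani: 12:15-13:30, 15:15-16:45.
Jamal ∩ Maria ∩ Yara ∩ Sofia ∩ Imani ∩ Viktor: 12:15-13:30, 15:15-16:45.
Summing the common windows: 75 + 90 = 165 minutes.

165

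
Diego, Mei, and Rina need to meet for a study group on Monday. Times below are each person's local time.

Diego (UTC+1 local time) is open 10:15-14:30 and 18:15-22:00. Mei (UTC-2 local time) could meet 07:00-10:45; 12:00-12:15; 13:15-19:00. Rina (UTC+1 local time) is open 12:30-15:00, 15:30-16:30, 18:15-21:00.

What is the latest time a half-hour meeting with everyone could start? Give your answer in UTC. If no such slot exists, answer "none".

19:30

Diego in UTC: 09:15-13:30, 17:15-21:00 (subtract 1h to convert from UTC+1).
Mei in UTC: 09:00-12:45, 14:00-14:15, 15:15-21:00 (add 2h to convert from UTC-2).
Rina in UTC: 11:30-14:00, 14:30-15:30, 17:15-20:00 (subtract 1h to convert from UTC+1).
Diego ∩ Mei: 09:15-12:45, 17:15-21:00.
Diego ∩ Mei ∩ Rina: 11:30-12:45, 17:15-20:00.
So the common availability across everyone is 11:30-12:45, 17:15-20:00.
The last common window of at least 30 minutes is 17:15-20:00; a 30-minute meeting can start as late as 19:30 and still end by 20:00.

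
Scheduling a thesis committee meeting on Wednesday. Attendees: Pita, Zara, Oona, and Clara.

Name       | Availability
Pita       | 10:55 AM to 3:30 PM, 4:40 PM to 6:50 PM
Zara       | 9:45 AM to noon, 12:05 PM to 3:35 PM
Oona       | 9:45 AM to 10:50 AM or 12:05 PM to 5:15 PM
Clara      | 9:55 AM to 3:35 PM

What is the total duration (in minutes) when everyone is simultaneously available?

205

Pita ∩ Zara: 10:55-12:00, 12:05-15:30.
Pita ∩ Zara ∩ Oona: 12:05-15:30.
Pita ∩ Zara ∩ Oona ∩ Clara: 12:05-15:30.
So the common availability across everyone is 12:05-15:30.
That's a single block of 205 minutes.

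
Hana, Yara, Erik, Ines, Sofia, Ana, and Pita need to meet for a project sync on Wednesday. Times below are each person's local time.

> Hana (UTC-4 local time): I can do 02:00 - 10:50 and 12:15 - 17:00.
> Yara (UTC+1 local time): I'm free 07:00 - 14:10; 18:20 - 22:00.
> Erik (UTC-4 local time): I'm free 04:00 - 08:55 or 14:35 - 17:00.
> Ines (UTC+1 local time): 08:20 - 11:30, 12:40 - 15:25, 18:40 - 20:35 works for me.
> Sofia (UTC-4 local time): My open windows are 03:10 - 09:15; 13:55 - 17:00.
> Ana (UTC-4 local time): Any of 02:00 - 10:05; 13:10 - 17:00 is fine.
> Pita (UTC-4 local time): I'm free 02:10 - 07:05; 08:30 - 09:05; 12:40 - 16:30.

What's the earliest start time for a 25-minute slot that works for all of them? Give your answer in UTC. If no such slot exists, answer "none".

08:00

Hana in UTC: 06:00-14:50, 16:15-21:00 (add 4h to convert from UTC-4).
Yara in UTC: 06:00-13:10, 17:20-21:00 (subtract 1h to convert from UTC+1).
Erik in UTC: 08:00-12:55, 18:35-21:00 (add 4h to convert from UTC-4).
Ines in UTC: 07:20-10:30, 11:40-14:25, 17:40-19:35 (subtract 1h to convert from UTC+1).
Sofia in UTC: 07:10-13:15, 17:55-21:00 (add 4h to convert from UTC-4).
Ana in UTC: 06:00-14:05, 17:10-21:00 (add 4h to convert from UTC-4).
Pita in UTC: 06:10-11:05, 12:30-13:05, 16:40-20:30 (add 4h to convert from UTC-4).
Hana ∩ Yara: 06:00-13:10, 17:20-21:00.
Hana ∩ Yara ∩ Erik: 08:00-12:55, 18:35-21:00.
Hana ∩ Yara ∩ Erik ∩ Ines: 08:00-10:30, 11:40-12:55, 18:35-19:35.
Hana ∩ Yara ∩ Erik ∩ Ines ∩ Sofia: 08:00-10:30, 11:40-12:55, 18:35-19:35.
Hana ∩ Yara ∩ Erik ∩ Ines ∩ Sofia ∩ Ana: 08:00-10:30, 11:40-12:55, 18:35-19:35.
Hana ∩ Yara ∩ Erik ∩ Ines ∩ Sofia ∩ Ana ∩ Pita: 08:00-10:30, 12:30-12:55, 18:35-19:35.
The first common window of at least 25 minutes is 08:00-10:30, so the earliest start is 08:00.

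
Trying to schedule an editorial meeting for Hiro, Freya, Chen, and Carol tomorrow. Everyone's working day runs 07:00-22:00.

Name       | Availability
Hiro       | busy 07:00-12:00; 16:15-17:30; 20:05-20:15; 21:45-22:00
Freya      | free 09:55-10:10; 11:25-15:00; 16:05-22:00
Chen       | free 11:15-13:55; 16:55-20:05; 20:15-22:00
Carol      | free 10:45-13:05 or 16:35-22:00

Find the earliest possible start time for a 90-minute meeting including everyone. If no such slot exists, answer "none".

Hiro free: 12:00-16:15, 17:30-20:05, 20:15-21:45 (invert busy blocks within the working day).
Freya free: 09:55-10:10, 11:25-15:00, 16:05-22:00.
Chen free: 11:15-13:55, 16:55-20:05, 20:15-22:00.
Carol free: 10:45-13:05, 16:35-22:00.
Hiro ∩ Freya: 12:00-15:00, 16:05-16:15, 17:30-20:05, 20:15-21:45.
Hiro ∩ Freya ∩ Chen: 12:00-13:55, 17:30-20:05, 20:15-21:45.
Hiro ∩ Freya ∩ Chen ∩ Carol: 12:00-13:05, 17:30-20:05, 20:15-21:45.
The first common window of at least 90 minutes is 17:30-20:05, so the earliest start is 17:30.

17:30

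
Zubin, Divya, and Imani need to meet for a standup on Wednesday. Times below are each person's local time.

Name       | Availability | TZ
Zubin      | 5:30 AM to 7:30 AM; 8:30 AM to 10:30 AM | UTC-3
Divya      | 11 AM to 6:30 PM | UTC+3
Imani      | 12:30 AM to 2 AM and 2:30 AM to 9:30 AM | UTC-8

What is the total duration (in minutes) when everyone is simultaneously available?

Zubin in UTC: 08:30-10:30, 11:30-13:30 (add 3h to convert from UTC-3).
Divya in UTC: 08:00-15:30 (subtract 3h to convert from UTC+3).
Imani in UTC: 08:30-10:00, 10:30-17:30 (add 8h to convert from UTC-8).
Zubin ∩ Divya: 08:30-10:30, 11:30-13:30.
Zubin ∩ Divya ∩ Imani: 08:30-10:00, 11:30-13:30.
Summing the common windows: 90 + 120 = 210 minutes.

210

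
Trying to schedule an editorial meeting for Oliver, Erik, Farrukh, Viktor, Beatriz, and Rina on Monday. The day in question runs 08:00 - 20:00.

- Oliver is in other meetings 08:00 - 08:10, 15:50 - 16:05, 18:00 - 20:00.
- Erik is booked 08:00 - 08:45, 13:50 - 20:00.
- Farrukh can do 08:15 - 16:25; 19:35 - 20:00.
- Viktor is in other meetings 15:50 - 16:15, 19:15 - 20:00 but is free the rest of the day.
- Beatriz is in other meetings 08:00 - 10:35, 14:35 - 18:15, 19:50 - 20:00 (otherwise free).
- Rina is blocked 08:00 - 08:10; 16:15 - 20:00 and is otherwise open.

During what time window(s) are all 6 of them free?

10:35-13:50

Oliver free: 08:10-15:50, 16:05-18:00 (invert busy blocks within the working day).
Erik free: 08:45-13:50 (invert busy blocks within the working day).
Farrukh free: 08:15-16:25, 19:35-20:00.
Viktor free: 08:00-15:50, 16:15-19:15 (invert busy blocks within the working day).
Beatriz free: 10:35-14:35, 18:15-19:50 (invert busy blocks within the working day).
Rina free: 08:10-16:15 (invert busy blocks within the working day).
Oliver ∩ Erik: 08:45-13:50.
Oliver ∩ Erik ∩ Farrukh: 08:45-13:50.
Oliver ∩ Erik ∩ Farrukh ∩ Viktor: 08:45-13:50.
Oliver ∩ Erik ∩ Farrukh ∩ Viktor ∩ Beatriz: 10:35-13:50.
Oliver ∩ Erik ∩ Farrukh ∩ Viktor ∩ Beatriz ∩ Rina: 10:35-13:50.
So the common availability across everyone is 10:35-13:50.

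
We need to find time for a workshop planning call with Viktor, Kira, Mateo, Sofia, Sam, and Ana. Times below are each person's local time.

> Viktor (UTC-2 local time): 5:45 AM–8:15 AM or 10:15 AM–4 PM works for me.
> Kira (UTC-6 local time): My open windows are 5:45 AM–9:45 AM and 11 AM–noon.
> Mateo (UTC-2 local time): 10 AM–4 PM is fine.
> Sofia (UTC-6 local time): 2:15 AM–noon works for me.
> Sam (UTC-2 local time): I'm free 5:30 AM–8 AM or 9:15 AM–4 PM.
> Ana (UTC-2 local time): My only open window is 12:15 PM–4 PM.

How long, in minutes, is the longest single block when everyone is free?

90

Viktor in UTC: 07:45-10:15, 12:15-18:00 (add 2h to convert from UTC-2).
Kira in UTC: 11:45-15:45, 17:00-18:00 (add 6h to convert from UTC-6).
Mateo in UTC: 12:00-18:00 (add 2h to convert from UTC-2).
Sofia in UTC: 08:15-18:00 (add 6h to convert from UTC-6).
Sam in UTC: 07:30-10:00, 11:15-18:00 (add 2h to convert from UTC-2).
Ana in UTC: 14:15-18:00 (add 2h to convert from UTC-2).
Viktor ∩ Kira: 12:15-15:45, 17:00-18:00.
Viktor ∩ Kira ∩ Mateo: 12:15-15:45, 17:00-18:00.
Viktor ∩ Kira ∩ Mateo ∩ Sofia: 12:15-15:45, 17:00-18:00.
Viktor ∩ Kira ∩ Mateo ∩ Sofia ∩ Sam: 12:15-15:45, 17:00-18:00.
Viktor ∩ Kira ∩ Mateo ∩ Sofia ∩ Sam ∩ Ana: 14:15-15:45, 17:00-18:00.
So the common availability across everyone is 14:15-15:45, 17:00-18:00.
The longest is 14:15-15:45 at 90 minutes.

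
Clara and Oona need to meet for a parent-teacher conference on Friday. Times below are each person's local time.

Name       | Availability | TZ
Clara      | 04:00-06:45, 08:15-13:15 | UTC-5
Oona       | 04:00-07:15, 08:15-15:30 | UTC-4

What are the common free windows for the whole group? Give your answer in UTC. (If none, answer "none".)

09:00-11:15, 13:15-18:15

Clara in UTC: 09:00-11:45, 13:15-18:15 (add 5h to convert from UTC-5).
Oona in UTC: 08:00-11:15, 12:15-19:30 (add 4h to convert from UTC-4).
Clara ∩ Oona: 09:00-11:15, 13:15-18:15.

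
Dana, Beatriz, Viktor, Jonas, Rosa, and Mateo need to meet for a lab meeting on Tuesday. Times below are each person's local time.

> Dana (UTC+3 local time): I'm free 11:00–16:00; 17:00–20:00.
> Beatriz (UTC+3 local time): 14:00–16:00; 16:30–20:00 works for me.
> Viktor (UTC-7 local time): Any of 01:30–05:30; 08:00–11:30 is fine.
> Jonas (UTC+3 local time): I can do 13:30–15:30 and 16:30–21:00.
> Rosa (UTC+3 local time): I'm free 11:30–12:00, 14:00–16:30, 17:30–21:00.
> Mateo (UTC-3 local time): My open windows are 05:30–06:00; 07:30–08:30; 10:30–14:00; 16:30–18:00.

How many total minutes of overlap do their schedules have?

150

Dana in UTC: 08:00-13:00, 14:00-17:00 (subtract 3h to convert from UTC+3).
Beatriz in UTC: 11:00-13:00, 13:30-17:00 (subtract 3h to convert from UTC+3).
Viktor in UTC: 08:30-12:30, 15:00-18:30 (add 7h to convert from UTC-7).
Jonas in UTC: 10:30-12:30, 13:30-18:00 (subtract 3h to convert from UTC+3).
Rosa in UTC: 08:30-09:00, 11:00-13:30, 14:30-18:00 (subtract 3h to convert from UTC+3).
Mateo in UTC: 08:30-09:00, 10:30-11:30, 13:30-17:00, 19:30-21:00 (add 3h to convert from UTC-3).
Dana ∩ Beatriz: 11:00-13:00, 14:00-17:00.
Dana ∩ Beatriz ∩ Viktor: 11:00-12:30, 15:00-17:00.
Dana ∩ Beatriz ∩ Viktor ∩ Jonas: 11:00-12:30, 15:00-17:00.
Dana ∩ Beatriz ∩ Viktor ∩ Jonas ∩ Rosa: 11:00-12:30, 15:00-17:00.
Dana ∩ Beatriz ∩ Viktor ∩ Jonas ∩ Rosa ∩ Mateo: 11:00-11:30, 15:00-17:00.
So the common availability across everyone is 11:00-11:30, 15:00-17:00.
Summing the common windows: 30 + 120 = 150 minutes.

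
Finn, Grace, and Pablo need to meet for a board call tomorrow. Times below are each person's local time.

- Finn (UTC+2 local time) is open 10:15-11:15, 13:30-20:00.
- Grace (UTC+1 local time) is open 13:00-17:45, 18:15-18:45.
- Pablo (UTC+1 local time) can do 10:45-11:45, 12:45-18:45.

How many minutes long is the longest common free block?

285

Finn in UTC: 08:15-09:15, 11:30-18:00 (subtract 2h to convert from UTC+2).
Grace in UTC: 12:00-16:45, 17:15-17:45 (subtract 1h to convert from UTC+1).
Pablo in UTC: 09:45-10:45, 11:45-17:45 (subtract 1h to convert from UTC+1).
Finn ∩ Grace: 12:00-16:45, 17:15-17:45.
Finn ∩ Grace ∩ Pablo: 12:00-16:45, 17:15-17:45.
The longest is 12:00-16:45 at 285 minutes.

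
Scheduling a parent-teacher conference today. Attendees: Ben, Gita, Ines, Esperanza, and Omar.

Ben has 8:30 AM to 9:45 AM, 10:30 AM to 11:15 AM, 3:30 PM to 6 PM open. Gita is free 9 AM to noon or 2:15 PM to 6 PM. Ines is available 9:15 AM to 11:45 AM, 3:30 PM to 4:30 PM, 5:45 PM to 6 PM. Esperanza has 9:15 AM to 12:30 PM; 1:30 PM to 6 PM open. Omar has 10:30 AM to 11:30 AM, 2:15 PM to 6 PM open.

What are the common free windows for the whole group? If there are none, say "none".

10:30-11:15, 15:30-16:30, 17:45-18:00

Ben ∩ Gita: 09:00-09:45, 10:30-11:15, 15:30-18:00.
Ben ∩ Gita ∩ Ines: 09:15-09:45, 10:30-11:15, 15:30-16:30, 17:45-18:00.
Ben ∩ Gita ∩ Ines ∩ Esperanza: 09:15-09:45, 10:30-11:15, 15:30-16:30, 17:45-18:00.
Ben ∩ Gita ∩ Ines ∩ Esperanza ∩ Omar: 10:30-11:15, 15:30-16:30, 17:45-18:00.
Those are the intersection windows.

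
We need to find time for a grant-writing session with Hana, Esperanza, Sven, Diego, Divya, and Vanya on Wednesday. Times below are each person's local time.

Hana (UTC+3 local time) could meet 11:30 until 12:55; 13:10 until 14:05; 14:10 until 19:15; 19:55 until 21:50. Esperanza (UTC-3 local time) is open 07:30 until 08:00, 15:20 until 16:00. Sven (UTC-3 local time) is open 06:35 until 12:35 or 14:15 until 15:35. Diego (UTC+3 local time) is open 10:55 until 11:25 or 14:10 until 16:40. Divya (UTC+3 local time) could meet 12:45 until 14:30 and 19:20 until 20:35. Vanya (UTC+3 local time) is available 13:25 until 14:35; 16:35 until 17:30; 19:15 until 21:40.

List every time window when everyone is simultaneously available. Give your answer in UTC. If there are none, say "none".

Hana in UTC: 08:30-09:55, 10:10-11:05, 11:10-16:15, 16:55-18:50 (subtract 3h to convert from UTC+3).
Esperanza in UTC: 10:30-11:00, 18:20-19:00 (add 3h to convert from UTC-3).
Sven in UTC: 09:35-15:35, 17:15-18:35 (add 3h to convert from UTC-3).
Diego in UTC: 07:55-08:25, 11:10-13:40 (subtract 3h to convert from UTC+3).
Divya in UTC: 09:45-11:30, 16:20-17:35 (subtract 3h to convert from UTC+3).
Vanya in UTC: 10:25-11:35, 13:35-14:30, 16:15-18:40 (subtract 3h to convert from UTC+3).
Hana ∩ Esperanza: 10:30-11:00, 18:20-18:50.
Hana ∩ Esperanza ∩ Sven: 10:30-11:00, 18:20-18:35.
Hana ∩ Esperanza ∩ Sven ∩ Diego: ∅.
Hana ∩ Esperanza ∩ Sven ∩ Diego ∩ Divya: ∅.
Hana ∩ Esperanza ∩ Sven ∩ Diego ∩ Divya ∩ Vanya: ∅.
There is no time when everyone is free.

none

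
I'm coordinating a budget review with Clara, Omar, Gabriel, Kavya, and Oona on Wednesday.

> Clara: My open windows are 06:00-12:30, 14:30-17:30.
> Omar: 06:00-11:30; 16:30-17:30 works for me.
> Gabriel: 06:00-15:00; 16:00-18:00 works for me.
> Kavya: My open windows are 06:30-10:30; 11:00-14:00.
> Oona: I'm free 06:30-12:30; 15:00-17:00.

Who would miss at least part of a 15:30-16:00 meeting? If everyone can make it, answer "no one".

Clara: free for 15:30-16:00. Omar: not fully free for 15:30-16:00. Gabriel: not fully free for 15:30-16:00. Kavya: not fully free for 15:30-16:00. Oona: free for 15:30-16:00.

Gabriel, Kavya, Omar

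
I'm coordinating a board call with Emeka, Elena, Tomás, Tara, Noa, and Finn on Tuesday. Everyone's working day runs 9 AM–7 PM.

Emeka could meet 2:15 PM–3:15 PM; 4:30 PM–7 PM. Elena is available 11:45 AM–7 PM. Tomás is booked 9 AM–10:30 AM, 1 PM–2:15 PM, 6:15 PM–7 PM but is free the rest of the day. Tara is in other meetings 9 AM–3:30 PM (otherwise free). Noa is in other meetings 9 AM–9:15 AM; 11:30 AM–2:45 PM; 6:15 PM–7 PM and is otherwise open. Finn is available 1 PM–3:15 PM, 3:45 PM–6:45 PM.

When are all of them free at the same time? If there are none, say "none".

16:30-18:15

Emeka free: 14:15-15:15, 16:30-19:00.
Elena free: 11:45-19:00.
Tomás free: 10:30-13:00, 14:15-18:15 (invert busy blocks within the working day).
Tara free: 15:30-19:00 (invert busy blocks within the working day).
Noa free: 09:15-11:30, 14:45-18:15 (invert busy blocks within the working day).
Finn free: 13:00-15:15, 15:45-18:45.
Emeka ∩ Elena: 14:15-15:15, 16:30-19:00.
Emeka ∩ Elena ∩ Tomás: 14:15-15:15, 16:30-18:15.
Emeka ∩ Elena ∩ Tomás ∩ Tara: 16:30-18:15.
Emeka ∩ Elena ∩ Tomás ∩ Tara ∩ Noa: 16:30-18:15.
Emeka ∩ Elena ∩ Tomás ∩ Tara ∩ Noa ∩ Finn: 16:30-18:15.
Those are the intersection windows.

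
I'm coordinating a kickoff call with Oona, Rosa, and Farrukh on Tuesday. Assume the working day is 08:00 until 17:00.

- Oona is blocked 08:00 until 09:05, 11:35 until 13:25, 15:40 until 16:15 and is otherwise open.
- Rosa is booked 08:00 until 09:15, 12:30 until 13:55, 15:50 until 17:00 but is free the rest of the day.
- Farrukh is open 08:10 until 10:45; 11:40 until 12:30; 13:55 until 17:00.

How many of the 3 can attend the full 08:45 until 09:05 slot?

1

Oona free: 09:05-11:35, 13:25-15:40, 16:15-17:00 (invert busy blocks within the working day).
Rosa free: 09:15-12:30, 13:55-15:50 (invert busy blocks within the working day).
Farrukh free: 08:10-10:45, 11:40-12:30, 13:55-17:00.
Farrukh can make the full 08:45-09:05 slot — that's 1.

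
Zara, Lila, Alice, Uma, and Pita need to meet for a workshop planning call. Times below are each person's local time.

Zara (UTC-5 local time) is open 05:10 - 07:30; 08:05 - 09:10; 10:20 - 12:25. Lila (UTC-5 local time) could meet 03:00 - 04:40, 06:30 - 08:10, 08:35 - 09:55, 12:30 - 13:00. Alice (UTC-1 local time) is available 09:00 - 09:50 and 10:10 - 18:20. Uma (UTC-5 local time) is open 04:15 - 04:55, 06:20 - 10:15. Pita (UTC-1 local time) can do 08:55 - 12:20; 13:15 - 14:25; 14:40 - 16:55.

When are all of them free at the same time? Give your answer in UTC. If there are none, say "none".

11:30-12:30, 13:05-13:10

Zara in UTC: 10:10-12:30, 13:05-14:10, 15:20-17:25 (add 5h to convert from UTC-5).
Lila in UTC: 08:00-09:40, 11:30-13:10, 13:35-14:55, 17:30-18:00 (add 5h to convert from UTC-5).
Alice in UTC: 10:00-10:50, 11:10-19:20 (add 1h to convert from UTC-1).
Uma in UTC: 09:15-09:55, 11:20-15:15 (add 5h to convert from UTC-5).
Pita in UTC: 09:55-13:20, 14:15-15:25, 15:40-17:55 (add 1h to convert from UTC-1).
Zara ∩ Lila: 11:30-12:30, 13:05-13:10, 13:35-14:10.
Zara ∩ Lila ∩ Alice: 11:30-12:30, 13:05-13:10, 13:35-14:10.
Zara ∩ Lila ∩ Alice ∩ Uma: 11:30-12:30, 13:05-13:10, 13:35-14:10.
Zara ∩ Lila ∩ Alice ∩ Uma ∩ Pita: 11:30-12:30, 13:05-13:10.
Those are the intersection windows.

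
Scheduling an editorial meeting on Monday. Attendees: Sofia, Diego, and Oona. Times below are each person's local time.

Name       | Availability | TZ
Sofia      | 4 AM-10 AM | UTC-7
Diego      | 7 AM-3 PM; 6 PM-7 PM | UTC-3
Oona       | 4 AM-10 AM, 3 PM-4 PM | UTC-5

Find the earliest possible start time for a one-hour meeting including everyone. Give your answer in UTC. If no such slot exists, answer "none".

Sofia in UTC: 11:00-17:00 (add 7h to convert from UTC-7).
Diego in UTC: 10:00-18:00, 21:00-22:00 (add 3h to convert from UTC-3).
Oona in UTC: 09:00-15:00, 20:00-21:00 (add 5h to convert from UTC-5).
Sofia ∩ Diego: 11:00-17:00.
Sofia ∩ Diego ∩ Oona: 11:00-15:00.
The first common window of at least 60 minutes is 11:00-15:00, so the earliest start is 11:00.

11:00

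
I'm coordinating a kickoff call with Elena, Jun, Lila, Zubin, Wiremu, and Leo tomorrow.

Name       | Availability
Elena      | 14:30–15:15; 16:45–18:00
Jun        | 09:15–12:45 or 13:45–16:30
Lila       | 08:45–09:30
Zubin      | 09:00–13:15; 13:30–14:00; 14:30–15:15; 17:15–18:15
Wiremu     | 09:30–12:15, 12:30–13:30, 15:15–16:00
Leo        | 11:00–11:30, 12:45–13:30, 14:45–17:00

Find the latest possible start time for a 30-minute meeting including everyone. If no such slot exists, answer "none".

none

Elena ∩ Jun: 14:30-15:15.
Elena ∩ Jun ∩ Lila: ∅.
Elena ∩ Jun ∩ Lila ∩ Zubin: ∅.
Elena ∩ Jun ∩ Lila ∩ Zubin ∩ Wiremu: ∅.
Elena ∩ Jun ∩ Lila ∩ Zubin ∩ Wiremu ∩ Leo: ∅.
There is no time when everyone is free.
No common window is at least 30 minutes long.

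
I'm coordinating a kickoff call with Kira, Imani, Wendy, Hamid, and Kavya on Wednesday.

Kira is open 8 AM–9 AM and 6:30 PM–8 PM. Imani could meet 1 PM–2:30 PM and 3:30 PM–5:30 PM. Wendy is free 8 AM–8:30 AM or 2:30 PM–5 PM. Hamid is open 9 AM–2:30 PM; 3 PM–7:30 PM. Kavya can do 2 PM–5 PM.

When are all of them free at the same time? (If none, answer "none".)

Kira ∩ Imani: ∅.
Kira ∩ Imani ∩ Wendy: ∅.
Kira ∩ Imani ∩ Wendy ∩ Hamid: ∅.
Kira ∩ Imani ∩ Wendy ∩ Hamid ∩ Kavya: ∅.
There is no time when everyone is free.

none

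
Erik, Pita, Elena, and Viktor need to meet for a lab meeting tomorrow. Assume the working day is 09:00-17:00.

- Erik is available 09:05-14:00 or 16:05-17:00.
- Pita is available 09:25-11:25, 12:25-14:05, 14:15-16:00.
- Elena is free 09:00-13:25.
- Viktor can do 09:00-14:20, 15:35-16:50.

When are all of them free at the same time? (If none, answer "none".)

Erik ∩ Pita: 09:25-11:25, 12:25-14:00.
Erik ∩ Pita ∩ Elena: 09:25-11:25, 12:25-13:25.
Erik ∩ Pita ∩ Elena ∩ Viktor: 09:25-11:25, 12:25-13:25.

09:25-11:25, 12:25-13:25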